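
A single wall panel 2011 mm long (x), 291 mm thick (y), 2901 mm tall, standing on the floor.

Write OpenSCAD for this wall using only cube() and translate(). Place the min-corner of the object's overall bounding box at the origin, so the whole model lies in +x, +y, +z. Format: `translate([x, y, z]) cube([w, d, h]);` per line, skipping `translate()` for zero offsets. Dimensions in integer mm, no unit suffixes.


cube([2011, 291, 2901]);


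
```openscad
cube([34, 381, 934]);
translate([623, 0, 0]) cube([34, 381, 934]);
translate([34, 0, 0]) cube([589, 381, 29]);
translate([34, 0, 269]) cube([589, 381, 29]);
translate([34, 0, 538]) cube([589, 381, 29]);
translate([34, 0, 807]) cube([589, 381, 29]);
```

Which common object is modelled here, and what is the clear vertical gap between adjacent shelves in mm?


A bookshelf. The clear shelf gap is 240 mm.

Two tall side panels with 4 horizontal boards between them — a bookshelf. The first two shelf undersides are at z = 0 and z = 269; with shelf thickness 29, the clear gap is 269 − 0 − 29 = 240 mm.


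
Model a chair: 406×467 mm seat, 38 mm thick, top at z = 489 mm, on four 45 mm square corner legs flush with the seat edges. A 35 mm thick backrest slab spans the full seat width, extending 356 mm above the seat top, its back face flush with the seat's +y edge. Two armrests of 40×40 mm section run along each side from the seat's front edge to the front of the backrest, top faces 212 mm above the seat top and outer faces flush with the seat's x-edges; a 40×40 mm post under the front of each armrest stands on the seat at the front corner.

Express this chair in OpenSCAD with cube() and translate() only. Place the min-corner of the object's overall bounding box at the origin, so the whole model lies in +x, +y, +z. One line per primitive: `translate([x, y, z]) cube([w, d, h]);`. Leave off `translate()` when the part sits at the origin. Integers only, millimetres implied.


translate([0, 0, 451]) cube([406, 467, 38]);
cube([45, 45, 451]);
translate([361, 0, 0]) cube([45, 45, 451]);
translate([0, 422, 0]) cube([45, 45, 451]);
translate([361, 422, 0]) cube([45, 45, 451]);
translate([0, 432, 489]) cube([406, 35, 356]);
translate([0, 0, 661]) cube([40, 432, 40]);
translate([366, 0, 661]) cube([40, 432, 40]);
translate([0, 0, 489]) cube([40, 40, 172]);
translate([366, 0, 489]) cube([40, 40, 172]);


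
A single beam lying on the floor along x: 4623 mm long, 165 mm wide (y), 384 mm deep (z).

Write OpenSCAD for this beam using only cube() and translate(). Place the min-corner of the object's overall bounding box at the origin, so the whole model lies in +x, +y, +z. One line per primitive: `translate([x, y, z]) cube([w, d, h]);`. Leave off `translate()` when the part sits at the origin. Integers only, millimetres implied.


cube([4623, 165, 384]);


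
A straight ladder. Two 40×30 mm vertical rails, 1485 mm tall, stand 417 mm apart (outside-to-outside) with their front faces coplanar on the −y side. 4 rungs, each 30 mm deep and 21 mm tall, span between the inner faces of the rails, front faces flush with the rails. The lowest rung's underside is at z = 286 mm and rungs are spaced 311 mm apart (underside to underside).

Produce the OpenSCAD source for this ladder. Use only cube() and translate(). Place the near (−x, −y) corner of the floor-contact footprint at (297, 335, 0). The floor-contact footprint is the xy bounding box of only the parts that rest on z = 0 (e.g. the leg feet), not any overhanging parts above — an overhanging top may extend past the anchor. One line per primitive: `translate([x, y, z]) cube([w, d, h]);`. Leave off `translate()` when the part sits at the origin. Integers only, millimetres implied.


translate([297, 335, 0]) cube([40, 30, 1485]);
translate([674, 335, 0]) cube([40, 30, 1485]);
translate([337, 335, 286]) cube([337, 30, 21]);
translate([337, 335, 597]) cube([337, 30, 21]);
translate([337, 335, 908]) cube([337, 30, 21]);
translate([337, 335, 1219]) cube([337, 30, 21]);


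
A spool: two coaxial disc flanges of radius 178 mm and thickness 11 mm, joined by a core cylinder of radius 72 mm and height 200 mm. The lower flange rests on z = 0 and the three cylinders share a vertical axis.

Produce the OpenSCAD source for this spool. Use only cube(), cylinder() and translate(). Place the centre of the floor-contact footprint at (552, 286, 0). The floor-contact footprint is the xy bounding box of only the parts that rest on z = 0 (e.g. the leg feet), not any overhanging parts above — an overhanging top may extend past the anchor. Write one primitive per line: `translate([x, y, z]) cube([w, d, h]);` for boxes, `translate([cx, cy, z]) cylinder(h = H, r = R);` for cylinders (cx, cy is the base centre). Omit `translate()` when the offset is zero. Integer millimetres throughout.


translate([552, 286, 0]) cylinder(h = 11, r = 178);
translate([552, 286, 11]) cylinder(h = 200, r = 72);
translate([552, 286, 211]) cylinder(h = 11, r = 178);


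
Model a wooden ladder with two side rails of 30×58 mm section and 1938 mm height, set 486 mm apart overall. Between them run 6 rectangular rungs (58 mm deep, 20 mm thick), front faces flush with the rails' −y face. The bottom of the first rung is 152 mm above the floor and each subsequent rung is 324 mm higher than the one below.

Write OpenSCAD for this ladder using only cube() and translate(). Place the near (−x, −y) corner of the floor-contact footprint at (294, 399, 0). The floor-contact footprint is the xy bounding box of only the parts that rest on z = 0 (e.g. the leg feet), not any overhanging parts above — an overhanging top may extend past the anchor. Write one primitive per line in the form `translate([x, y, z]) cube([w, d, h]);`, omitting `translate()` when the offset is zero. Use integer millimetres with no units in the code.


// rung span = 486 - 2*30 = 426
// rung[k] z = 152 + k*324
translate([294, 399, 0]) cube([30, 58, 1938]);
translate([750, 399, 0]) cube([30, 58, 1938]);
translate([324, 399, 152]) cube([426, 58, 20]);
translate([324, 399, 476]) cube([426, 58, 20]);
translate([324, 399, 800]) cube([426, 58, 20]);
translate([324, 399, 1124]) cube([426, 58, 20]);
translate([324, 399, 1448]) cube([426, 58, 20]);
translate([324, 399, 1772]) cube([426, 58, 20]);


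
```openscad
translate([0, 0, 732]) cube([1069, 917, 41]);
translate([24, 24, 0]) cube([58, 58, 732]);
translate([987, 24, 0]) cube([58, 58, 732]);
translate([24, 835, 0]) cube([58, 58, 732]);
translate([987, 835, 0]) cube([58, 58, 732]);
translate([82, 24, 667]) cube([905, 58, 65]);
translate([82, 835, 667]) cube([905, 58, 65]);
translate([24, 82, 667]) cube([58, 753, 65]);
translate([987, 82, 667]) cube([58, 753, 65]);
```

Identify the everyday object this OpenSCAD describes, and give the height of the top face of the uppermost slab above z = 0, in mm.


A table. The table height is 773 mm.

A 1069×917×41 slab sits at z = 732 on four 58 mm square posts — a table. The top surface is at 732 + 41 = 773 mm.


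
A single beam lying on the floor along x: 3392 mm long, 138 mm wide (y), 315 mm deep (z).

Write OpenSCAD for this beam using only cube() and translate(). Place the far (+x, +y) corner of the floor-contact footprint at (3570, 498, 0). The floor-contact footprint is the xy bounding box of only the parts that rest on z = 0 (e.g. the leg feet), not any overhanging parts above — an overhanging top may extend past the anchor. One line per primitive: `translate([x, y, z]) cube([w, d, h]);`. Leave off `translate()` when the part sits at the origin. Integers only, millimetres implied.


translate([178, 360, 0]) cube([3392, 138, 315]);


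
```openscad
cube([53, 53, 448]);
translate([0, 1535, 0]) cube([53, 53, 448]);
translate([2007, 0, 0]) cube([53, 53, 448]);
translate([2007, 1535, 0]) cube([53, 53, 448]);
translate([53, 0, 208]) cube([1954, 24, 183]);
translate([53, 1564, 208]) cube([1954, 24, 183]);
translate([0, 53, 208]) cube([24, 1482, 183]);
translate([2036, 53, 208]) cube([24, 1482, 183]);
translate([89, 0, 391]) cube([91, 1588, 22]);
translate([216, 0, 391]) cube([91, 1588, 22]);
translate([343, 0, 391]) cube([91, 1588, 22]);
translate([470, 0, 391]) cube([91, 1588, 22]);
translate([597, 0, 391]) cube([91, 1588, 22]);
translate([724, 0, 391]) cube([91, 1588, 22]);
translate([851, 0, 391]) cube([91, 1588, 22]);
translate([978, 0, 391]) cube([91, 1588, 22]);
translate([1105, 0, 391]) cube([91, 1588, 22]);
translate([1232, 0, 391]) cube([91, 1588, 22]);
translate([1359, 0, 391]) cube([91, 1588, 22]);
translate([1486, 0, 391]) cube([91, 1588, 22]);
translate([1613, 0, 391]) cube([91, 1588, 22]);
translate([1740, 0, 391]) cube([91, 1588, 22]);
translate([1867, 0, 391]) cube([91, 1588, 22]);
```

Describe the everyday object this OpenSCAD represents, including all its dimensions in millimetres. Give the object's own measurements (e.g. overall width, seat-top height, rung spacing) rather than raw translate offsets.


A bed frame 2060 mm long (x) by 1588 mm wide (y). Four 53×53 mm corner posts, 448 mm tall, at the corners of the footprint. Four rails of 24 mm thickness and 183 mm height run between adjacent posts with their undersides at z = 208 mm, their outer faces flush with the outside of the frame (the two x-running rails run between the posts' inner faces; the two y-running rails run between the posts' inner faces). 15 slats, each 91 mm wide (x) and 22 mm thick, lie across the top of the two x-running rails, running the full 1588 mm width of the frame in y; along x they sit between the end posts with a 36 mm gap after the −x posts and between neighbouring slats, leaving 49 mm before the +x posts.


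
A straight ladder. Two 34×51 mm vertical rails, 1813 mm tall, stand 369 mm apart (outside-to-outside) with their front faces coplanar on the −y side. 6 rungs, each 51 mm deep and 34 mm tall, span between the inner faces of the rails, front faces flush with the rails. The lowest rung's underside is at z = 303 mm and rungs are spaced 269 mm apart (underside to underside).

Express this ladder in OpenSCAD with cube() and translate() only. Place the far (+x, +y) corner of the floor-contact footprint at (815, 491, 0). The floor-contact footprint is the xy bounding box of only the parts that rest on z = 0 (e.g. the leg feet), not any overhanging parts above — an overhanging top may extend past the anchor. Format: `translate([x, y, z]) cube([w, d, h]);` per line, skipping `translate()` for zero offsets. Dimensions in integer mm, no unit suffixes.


translate([446, 440, 0]) cube([34, 51, 1813]);
translate([781, 440, 0]) cube([34, 51, 1813]);
translate([480, 440, 303]) cube([301, 51, 34]);
translate([480, 440, 572]) cube([301, 51, 34]);
translate([480, 440, 841]) cube([301, 51, 34]);
translate([480, 440, 1110]) cube([301, 51, 34]);
translate([480, 440, 1379]) cube([301, 51, 34]);
translate([480, 440, 1648]) cube([301, 51, 34]);


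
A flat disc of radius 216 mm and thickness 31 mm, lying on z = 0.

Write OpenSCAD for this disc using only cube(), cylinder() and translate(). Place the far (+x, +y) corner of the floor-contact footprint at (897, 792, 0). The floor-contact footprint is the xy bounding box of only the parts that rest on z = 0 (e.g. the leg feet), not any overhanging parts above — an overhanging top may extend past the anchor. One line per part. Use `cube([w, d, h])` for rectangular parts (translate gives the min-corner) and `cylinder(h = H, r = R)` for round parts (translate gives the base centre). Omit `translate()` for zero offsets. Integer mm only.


translate([681, 576, 0]) cylinder(h = 31, r = 216);


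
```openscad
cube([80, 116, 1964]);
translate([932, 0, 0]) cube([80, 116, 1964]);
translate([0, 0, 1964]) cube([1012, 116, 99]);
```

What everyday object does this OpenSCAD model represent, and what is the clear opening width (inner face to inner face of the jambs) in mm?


A door frame. The clear opening width is 852 mm.

Two 1964 mm tall posts with a header on top — a door frame. The left jamb is 80 mm wide at x = 0; the right jamb starts at x = 932. The clear opening is 932 − 80 = 852 mm.


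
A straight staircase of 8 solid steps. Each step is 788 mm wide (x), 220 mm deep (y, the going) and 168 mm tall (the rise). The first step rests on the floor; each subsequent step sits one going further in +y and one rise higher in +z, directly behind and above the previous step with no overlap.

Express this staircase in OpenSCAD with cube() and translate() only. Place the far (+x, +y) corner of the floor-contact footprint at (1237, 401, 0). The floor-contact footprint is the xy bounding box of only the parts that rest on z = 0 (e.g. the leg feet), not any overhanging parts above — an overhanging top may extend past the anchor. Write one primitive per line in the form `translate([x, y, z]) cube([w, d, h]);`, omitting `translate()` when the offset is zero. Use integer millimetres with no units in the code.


translate([449, 181, 0]) cube([788, 220, 168]);
translate([449, 401, 168]) cube([788, 220, 168]);
translate([449, 621, 336]) cube([788, 220, 168]);
translate([449, 841, 504]) cube([788, 220, 168]);
translate([449, 1061, 672]) cube([788, 220, 168]);
translate([449, 1281, 840]) cube([788, 220, 168]);
translate([449, 1501, 1008]) cube([788, 220, 168]);
translate([449, 1721, 1176]) cube([788, 220, 168]);


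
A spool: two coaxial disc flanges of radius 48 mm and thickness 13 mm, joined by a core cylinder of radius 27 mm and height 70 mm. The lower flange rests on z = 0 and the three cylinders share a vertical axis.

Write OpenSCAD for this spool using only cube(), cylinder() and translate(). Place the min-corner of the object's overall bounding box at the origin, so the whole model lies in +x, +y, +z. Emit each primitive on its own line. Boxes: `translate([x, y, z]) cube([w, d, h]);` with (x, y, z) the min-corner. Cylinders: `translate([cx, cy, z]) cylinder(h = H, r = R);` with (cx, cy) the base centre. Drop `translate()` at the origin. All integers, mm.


translate([48, 48, 0]) cylinder(h = 13, r = 48);
translate([48, 48, 13]) cylinder(h = 70, r = 27);
translate([48, 48, 83]) cylinder(h = 13, r = 48);


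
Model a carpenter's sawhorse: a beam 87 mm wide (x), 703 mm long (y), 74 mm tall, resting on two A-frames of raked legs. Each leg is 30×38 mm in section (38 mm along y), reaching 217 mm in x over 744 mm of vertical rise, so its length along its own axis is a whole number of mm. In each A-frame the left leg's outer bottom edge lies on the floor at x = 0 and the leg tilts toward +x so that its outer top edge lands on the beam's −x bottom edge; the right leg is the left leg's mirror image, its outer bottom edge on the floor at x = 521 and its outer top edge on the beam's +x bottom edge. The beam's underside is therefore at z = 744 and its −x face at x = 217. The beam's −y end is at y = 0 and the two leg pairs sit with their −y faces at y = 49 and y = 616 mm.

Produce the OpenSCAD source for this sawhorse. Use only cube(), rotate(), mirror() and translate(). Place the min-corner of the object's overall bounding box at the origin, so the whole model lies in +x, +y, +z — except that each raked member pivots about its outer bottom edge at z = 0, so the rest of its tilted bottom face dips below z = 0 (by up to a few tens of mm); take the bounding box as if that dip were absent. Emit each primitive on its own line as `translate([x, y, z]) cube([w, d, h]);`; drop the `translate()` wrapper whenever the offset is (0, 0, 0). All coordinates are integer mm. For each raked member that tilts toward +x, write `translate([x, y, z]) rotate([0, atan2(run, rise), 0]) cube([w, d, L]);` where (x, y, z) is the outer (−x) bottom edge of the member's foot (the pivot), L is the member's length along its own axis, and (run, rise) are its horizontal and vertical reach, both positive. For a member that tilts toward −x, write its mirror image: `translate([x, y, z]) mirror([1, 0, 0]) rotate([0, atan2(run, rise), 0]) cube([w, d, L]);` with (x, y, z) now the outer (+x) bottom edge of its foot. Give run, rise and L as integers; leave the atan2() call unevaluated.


// leg length = √(217² + 744²) = 775
// right-leg outer foot x = 2·217 + 87 = 521
// beam min-corner = (217, 0, 744)
translate([217, 0, 744]) cube([87, 703, 74]);
translate([0, 49, 0]) rotate([0, atan2(217, 744), 0]) cube([30, 38, 775]);
translate([521, 49, 0]) mirror([1, 0, 0]) rotate([0, atan2(217, 744), 0]) cube([30, 38, 775]);
translate([0, 616, 0]) rotate([0, atan2(217, 744), 0]) cube([30, 38, 775]);
translate([521, 616, 0]) mirror([1, 0, 0]) rotate([0, atan2(217, 744), 0]) cube([30, 38, 775]);


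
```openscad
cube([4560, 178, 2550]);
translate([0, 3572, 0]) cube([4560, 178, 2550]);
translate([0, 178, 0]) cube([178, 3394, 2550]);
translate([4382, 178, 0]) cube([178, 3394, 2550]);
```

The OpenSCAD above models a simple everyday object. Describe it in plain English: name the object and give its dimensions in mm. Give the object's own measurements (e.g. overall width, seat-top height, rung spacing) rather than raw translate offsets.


The wall frame of a small rectangular building: four walls, each 2550 mm tall and 178 mm thick, enclosing a footprint 4560 mm (x) by 3750 mm (y) outside-to-outside, with no floor or roof. The front and back walls (the −y and +y sides) span the full width; the two side walls fit between them.


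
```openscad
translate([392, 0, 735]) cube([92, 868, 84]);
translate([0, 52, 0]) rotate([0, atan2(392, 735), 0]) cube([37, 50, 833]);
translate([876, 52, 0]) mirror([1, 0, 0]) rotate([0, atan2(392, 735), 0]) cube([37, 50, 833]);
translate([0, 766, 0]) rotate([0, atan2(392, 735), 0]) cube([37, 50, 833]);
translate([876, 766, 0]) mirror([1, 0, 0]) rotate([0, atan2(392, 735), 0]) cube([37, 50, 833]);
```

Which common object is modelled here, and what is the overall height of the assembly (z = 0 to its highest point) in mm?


A sawhorse. The overall height is 819 mm.

A beam across two mirrored pairs of raked legs — a sawhorse. The beam's underside is at z = 735 (matching the legs' vertical rise in atan2(392, 735)) and the beam is 84 mm tall, so its top is at 735 + 84 = 819 mm. The raked legs top out at the beam's underside, so that is the highest point.


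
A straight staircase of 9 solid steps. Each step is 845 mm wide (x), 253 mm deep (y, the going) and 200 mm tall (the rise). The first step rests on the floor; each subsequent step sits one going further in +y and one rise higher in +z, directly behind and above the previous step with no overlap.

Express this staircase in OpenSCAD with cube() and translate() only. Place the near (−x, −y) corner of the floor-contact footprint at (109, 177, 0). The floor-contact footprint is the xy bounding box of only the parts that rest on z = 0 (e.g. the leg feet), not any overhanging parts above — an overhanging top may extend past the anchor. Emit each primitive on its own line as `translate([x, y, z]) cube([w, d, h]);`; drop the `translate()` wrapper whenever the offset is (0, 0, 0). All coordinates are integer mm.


translate([109, 177, 0]) cube([845, 253, 200]);
translate([109, 430, 200]) cube([845, 253, 200]);
translate([109, 683, 400]) cube([845, 253, 200]);
translate([109, 936, 600]) cube([845, 253, 200]);
translate([109, 1189, 800]) cube([845, 253, 200]);
translate([109, 1442, 1000]) cube([845, 253, 200]);
translate([109, 1695, 1200]) cube([845, 253, 200]);
translate([109, 1948, 1400]) cube([845, 253, 200]);
translate([109, 2201, 1600]) cube([845, 253, 200]);


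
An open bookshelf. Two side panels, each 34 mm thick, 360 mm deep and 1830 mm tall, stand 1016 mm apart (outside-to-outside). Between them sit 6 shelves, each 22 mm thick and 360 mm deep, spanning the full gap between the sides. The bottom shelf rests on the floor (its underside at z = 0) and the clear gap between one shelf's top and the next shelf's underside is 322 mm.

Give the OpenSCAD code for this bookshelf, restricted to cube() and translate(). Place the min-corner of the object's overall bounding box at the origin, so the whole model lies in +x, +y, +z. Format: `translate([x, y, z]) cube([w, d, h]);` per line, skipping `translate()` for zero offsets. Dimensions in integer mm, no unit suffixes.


cube([34, 360, 1830]);
translate([982, 0, 0]) cube([34, 360, 1830]);
translate([34, 0, 0]) cube([948, 360, 22]);
translate([34, 0, 344]) cube([948, 360, 22]);
translate([34, 0, 688]) cube([948, 360, 22]);
translate([34, 0, 1032]) cube([948, 360, 22]);
translate([34, 0, 1376]) cube([948, 360, 22]);
translate([34, 0, 1720]) cube([948, 360, 22]);


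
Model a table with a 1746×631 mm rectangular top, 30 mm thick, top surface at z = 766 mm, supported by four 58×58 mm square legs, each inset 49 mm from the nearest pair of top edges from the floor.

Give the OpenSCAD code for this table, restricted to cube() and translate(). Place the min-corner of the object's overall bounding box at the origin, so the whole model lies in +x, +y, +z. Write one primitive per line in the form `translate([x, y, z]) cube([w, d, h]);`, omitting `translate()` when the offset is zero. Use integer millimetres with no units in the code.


// leg_h = 766 - 30 = 736
translate([0, 0, 736]) cube([1746, 631, 30]);
translate([49, 49, 0]) cube([58, 58, 736]);
translate([1639, 49, 0]) cube([58, 58, 736]);
translate([49, 524, 0]) cube([58, 58, 736]);
translate([1639, 524, 0]) cube([58, 58, 736]);


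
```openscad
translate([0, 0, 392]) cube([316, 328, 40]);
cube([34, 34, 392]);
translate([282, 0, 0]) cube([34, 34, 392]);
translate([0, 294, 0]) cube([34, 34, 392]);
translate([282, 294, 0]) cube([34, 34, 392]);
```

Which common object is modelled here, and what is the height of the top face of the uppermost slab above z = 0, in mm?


A stool. The seat height is 432 mm.

A 316×328×40 slab at z = 392 on four corner posts — a stool. The seat top is 392 + 40 = 432 mm.


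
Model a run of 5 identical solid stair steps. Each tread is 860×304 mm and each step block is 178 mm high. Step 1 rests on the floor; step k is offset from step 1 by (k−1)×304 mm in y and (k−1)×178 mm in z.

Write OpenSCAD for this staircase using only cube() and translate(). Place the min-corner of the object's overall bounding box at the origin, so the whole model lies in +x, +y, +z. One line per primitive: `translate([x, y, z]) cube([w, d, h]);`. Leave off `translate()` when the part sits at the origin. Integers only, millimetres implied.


cube([860, 304, 178]);
translate([0, 304, 178]) cube([860, 304, 178]);
translate([0, 608, 356]) cube([860, 304, 178]);
translate([0, 912, 534]) cube([860, 304, 178]);
translate([0, 1216, 712]) cube([860, 304, 178]);


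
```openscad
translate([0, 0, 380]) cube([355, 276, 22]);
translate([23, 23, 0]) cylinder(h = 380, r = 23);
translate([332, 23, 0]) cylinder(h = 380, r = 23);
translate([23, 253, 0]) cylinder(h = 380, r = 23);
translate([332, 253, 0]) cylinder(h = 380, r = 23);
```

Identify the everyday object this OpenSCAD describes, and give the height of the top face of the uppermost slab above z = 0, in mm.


A stool. The seat height is 402 mm.

A 355×276×22 slab at z = 380 on four corner cylinders — a stool. The seat top is 380 + 22 = 402 mm.


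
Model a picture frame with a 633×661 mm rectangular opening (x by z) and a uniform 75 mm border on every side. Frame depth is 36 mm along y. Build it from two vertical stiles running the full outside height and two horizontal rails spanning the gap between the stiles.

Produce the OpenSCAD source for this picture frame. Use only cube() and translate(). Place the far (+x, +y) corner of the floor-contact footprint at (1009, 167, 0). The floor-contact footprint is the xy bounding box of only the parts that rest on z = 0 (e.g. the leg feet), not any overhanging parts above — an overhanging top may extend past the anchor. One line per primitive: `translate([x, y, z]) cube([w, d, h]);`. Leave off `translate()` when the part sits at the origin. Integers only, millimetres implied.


translate([226, 131, 0]) cube([75, 36, 811]);
translate([934, 131, 0]) cube([75, 36, 811]);
translate([301, 131, 0]) cube([633, 36, 75]);
translate([301, 131, 736]) cube([633, 36, 75]);


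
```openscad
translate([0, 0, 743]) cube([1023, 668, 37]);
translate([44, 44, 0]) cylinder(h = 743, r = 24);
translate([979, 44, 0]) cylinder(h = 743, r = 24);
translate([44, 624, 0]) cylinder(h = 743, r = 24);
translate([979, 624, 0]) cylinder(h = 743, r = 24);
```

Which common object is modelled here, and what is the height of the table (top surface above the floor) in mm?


A table. The table height is 780 mm.

A 1023×668×37 slab sits at z = 743 on four Ø48 mm round legs — a table. The top surface is at 743 + 37 = 780 mm.


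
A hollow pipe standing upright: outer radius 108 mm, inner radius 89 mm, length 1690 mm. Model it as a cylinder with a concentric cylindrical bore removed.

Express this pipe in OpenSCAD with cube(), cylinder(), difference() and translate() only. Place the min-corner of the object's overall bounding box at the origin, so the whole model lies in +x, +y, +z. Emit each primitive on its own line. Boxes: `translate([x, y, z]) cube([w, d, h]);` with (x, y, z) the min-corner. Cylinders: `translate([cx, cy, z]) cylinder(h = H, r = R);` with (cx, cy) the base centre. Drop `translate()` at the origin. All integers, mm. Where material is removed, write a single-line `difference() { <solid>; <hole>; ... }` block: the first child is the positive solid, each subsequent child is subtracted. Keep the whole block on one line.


difference() { translate([108, 108, 0]) cylinder(h = 1690, r = 108); translate([108, 108, 0]) cylinder(h = 1690, r = 89); }


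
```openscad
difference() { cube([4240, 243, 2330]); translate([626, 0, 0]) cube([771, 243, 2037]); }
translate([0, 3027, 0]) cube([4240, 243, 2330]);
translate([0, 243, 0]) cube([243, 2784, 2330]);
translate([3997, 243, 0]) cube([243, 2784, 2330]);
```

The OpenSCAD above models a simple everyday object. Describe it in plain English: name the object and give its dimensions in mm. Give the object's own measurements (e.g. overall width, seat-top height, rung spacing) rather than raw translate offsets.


A single room: four walls, each 2330 mm tall and 243 mm thick, enclosing an outside footprint 4240×3270 mm (x × y), no floor or roof. The front and back walls (−y and +y sides) run the full x-width; the side walls fit between their inner faces. A door opening 771 mm wide and 2037 mm tall is cut through the front wall from the floor up, its −x edge 626 mm from the wall's −x end.


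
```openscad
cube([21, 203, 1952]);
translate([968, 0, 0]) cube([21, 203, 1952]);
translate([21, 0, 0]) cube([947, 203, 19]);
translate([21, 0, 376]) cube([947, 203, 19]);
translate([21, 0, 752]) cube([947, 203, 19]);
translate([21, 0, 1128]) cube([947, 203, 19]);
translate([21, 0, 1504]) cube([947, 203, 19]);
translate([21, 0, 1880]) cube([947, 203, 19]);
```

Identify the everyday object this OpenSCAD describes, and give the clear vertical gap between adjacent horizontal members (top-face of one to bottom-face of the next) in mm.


A bookshelf. The clear shelf gap is 357 mm.

Two tall side panels with 6 horizontal boards between them — a bookshelf. The first two shelf undersides are at z = 0 and z = 376; with shelf thickness 19, the clear gap is 376 − 0 − 19 = 357 mm.


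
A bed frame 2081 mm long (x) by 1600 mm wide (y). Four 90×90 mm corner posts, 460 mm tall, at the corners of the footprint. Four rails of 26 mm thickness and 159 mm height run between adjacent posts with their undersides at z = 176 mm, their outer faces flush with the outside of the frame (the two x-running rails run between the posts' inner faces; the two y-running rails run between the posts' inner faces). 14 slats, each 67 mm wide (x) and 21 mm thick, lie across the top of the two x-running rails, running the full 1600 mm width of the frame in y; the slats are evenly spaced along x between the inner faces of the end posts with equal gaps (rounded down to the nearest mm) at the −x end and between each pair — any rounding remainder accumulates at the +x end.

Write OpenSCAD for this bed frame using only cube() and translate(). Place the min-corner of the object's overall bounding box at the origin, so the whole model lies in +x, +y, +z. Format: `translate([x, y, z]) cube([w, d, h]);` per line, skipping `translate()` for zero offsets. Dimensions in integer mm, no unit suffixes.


cube([90, 90, 460]);
translate([0, 1510, 0]) cube([90, 90, 460]);
translate([1991, 0, 0]) cube([90, 90, 460]);
translate([1991, 1510, 0]) cube([90, 90, 460]);
translate([90, 0, 176]) cube([1901, 26, 159]);
translate([90, 1574, 176]) cube([1901, 26, 159]);
translate([0, 90, 176]) cube([26, 1420, 159]);
translate([2055, 90, 176]) cube([26, 1420, 159]);
translate([154, 0, 335]) cube([67, 1600, 21]);
translate([285, 0, 335]) cube([67, 1600, 21]);
translate([416, 0, 335]) cube([67, 1600, 21]);
translate([547, 0, 335]) cube([67, 1600, 21]);
translate([678, 0, 335]) cube([67, 1600, 21]);
translate([809, 0, 335]) cube([67, 1600, 21]);
translate([940, 0, 335]) cube([67, 1600, 21]);
translate([1071, 0, 335]) cube([67, 1600, 21]);
translate([1202, 0, 335]) cube([67, 1600, 21]);
translate([1333, 0, 335]) cube([67, 1600, 21]);
translate([1464, 0, 335]) cube([67, 1600, 21]);
translate([1595, 0, 335]) cube([67, 1600, 21]);
translate([1726, 0, 335]) cube([67, 1600, 21]);
translate([1857, 0, 335]) cube([67, 1600, 21]);


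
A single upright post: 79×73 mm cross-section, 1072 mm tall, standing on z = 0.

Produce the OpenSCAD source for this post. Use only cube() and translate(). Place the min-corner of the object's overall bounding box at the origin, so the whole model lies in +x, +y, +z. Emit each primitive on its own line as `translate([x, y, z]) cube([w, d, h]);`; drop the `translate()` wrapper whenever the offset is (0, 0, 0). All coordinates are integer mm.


cube([79, 73, 1072]);


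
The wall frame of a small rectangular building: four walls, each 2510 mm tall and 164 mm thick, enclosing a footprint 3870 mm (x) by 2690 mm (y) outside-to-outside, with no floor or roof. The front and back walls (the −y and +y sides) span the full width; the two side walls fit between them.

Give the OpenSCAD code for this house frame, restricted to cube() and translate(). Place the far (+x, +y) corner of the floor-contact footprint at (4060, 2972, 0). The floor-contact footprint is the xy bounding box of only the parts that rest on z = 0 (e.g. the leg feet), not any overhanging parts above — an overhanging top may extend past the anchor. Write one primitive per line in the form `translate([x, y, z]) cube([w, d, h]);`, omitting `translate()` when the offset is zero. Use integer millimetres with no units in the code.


translate([190, 282, 0]) cube([3870, 164, 2510]);
translate([190, 2808, 0]) cube([3870, 164, 2510]);
translate([190, 446, 0]) cube([164, 2362, 2510]);
translate([3896, 446, 0]) cube([164, 2362, 2510]);


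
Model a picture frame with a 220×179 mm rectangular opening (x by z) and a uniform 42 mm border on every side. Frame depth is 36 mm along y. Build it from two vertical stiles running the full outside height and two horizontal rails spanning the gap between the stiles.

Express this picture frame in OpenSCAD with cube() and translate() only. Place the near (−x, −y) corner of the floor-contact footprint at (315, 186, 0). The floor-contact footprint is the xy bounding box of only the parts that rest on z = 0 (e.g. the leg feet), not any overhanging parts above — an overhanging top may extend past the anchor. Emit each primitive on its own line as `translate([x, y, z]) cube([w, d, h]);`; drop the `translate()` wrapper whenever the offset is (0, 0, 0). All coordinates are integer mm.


translate([315, 186, 0]) cube([42, 36, 263]);
translate([577, 186, 0]) cube([42, 36, 263]);
translate([357, 186, 0]) cube([220, 36, 42]);
translate([357, 186, 221]) cube([220, 36, 42]);


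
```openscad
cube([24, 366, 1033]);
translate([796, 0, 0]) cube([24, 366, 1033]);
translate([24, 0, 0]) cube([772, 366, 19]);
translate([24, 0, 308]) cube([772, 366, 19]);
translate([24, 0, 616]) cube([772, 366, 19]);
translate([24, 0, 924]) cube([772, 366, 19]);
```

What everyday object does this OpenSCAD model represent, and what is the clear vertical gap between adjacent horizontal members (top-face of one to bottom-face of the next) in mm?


A bookshelf. The clear shelf gap is 289 mm.

Two tall side panels with 4 horizontal boards between them — a bookshelf. The first two shelf undersides are at z = 0 and z = 308; with shelf thickness 19, the clear gap is 308 − 0 − 19 = 289 mm.


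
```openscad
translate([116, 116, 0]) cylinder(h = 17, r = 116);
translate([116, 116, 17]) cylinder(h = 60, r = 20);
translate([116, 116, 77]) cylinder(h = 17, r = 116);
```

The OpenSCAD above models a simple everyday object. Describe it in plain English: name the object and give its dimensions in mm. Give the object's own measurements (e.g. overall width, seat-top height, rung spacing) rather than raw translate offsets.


A spool: two coaxial disc flanges of radius 116 mm and thickness 17 mm, joined by a core cylinder of radius 20 mm and height 60 mm. The lower flange rests on z = 0 and the three cylinders share a vertical axis.


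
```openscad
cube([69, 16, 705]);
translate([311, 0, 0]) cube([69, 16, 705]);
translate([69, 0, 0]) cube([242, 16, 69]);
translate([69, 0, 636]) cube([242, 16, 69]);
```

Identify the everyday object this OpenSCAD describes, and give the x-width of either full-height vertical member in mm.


A picture frame. The border width is 69 mm.

Four thin pieces enclosing a rectangular opening — a picture frame. The two full-height stiles are 705 mm tall; the top rail sits at z = 636 and is 69 mm tall, so the border above the opening is 705 − 636 = 69 mm, matching the stile x-width.


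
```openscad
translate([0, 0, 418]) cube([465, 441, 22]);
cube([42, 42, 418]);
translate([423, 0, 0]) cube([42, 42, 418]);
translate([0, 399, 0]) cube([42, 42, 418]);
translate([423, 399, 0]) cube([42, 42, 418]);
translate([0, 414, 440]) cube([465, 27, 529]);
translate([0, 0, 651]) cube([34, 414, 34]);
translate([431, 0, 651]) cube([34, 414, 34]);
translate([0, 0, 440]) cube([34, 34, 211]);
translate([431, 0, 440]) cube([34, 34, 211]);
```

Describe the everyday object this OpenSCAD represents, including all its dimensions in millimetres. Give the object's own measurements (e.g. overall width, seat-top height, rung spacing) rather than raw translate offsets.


A chair. The seat is a 465×441×22 mm slab with its top at z = 440 mm, on four 42×42 mm corner legs (flush with the seat edges, standing on z = 0). A flat backrest 27 mm thick, 529 mm tall, spans the full seat width and rises from the seat top along its +y edge, rear face flush with the rear of the seat. Two armrests of 34×34 mm section run along each side from the seat's front edge to the front of the backrest, top faces 245 mm above the seat top and outer faces flush with the seat's x-edges; a 34×34 mm post under the front of each armrest stands on the seat at the front corner.


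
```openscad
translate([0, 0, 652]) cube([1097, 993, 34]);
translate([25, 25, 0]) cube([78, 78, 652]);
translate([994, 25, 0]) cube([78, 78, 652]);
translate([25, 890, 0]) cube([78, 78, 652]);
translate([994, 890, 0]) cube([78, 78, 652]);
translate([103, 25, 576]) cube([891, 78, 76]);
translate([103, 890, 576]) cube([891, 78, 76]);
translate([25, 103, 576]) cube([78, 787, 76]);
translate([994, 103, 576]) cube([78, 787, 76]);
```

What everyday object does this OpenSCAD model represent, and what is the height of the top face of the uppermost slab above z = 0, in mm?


A table. The table height is 686 mm.

A 1097×993×34 slab sits at z = 652 on four 78 mm square posts — a table. The top surface is at 652 + 34 = 686 mm.


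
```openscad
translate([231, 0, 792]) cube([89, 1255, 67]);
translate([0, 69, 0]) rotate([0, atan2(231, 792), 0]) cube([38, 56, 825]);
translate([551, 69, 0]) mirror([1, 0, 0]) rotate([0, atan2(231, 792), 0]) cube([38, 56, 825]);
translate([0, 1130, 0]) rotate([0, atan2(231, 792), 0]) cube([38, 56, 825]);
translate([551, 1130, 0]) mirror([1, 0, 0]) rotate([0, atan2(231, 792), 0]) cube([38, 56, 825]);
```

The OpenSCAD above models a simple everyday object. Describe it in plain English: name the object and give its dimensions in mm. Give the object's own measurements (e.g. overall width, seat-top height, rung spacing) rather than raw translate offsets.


A sawhorse. A 89×1255×67 mm beam (x, y, z) sits on two A-frame leg pairs. Each pair is two raked legs of 38×56 mm section (56 mm along y) splaying symmetrically in x. Each leg rises 792 mm vertically over 231 mm of horizontal reach and is 825 mm long along its own axis. Every leg's outer bottom edge rests on the floor and its outer top edge meets a bottom edge of the beam — the left legs (tilting toward +x) meet the beam's −x bottom edge, the right legs (their mirror images, tilting toward −x) meet its +x bottom edge — so the leg tops tuck under the beam, the beam's underside is 792 mm above the floor, and the feet are 551 mm apart outside-to-outside with the beam centred between them. The two leg pairs are set in 69 mm from either end of the beam.


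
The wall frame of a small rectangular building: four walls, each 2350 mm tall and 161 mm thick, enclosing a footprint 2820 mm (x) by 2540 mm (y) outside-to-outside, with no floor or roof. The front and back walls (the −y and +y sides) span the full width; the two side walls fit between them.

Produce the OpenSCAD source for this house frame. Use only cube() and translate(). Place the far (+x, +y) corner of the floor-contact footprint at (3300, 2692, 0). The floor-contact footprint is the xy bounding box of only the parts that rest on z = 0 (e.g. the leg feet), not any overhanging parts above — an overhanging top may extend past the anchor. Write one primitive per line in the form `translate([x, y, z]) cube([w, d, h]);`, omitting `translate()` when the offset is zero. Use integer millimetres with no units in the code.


translate([480, 152, 0]) cube([2820, 161, 2350]);
translate([480, 2531, 0]) cube([2820, 161, 2350]);
translate([480, 313, 0]) cube([161, 2218, 2350]);
translate([3139, 313, 0]) cube([161, 2218, 2350]);


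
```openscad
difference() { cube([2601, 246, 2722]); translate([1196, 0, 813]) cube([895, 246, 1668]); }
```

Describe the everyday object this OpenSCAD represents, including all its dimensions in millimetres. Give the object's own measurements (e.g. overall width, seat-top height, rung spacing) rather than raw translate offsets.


A wall 2601 mm long (x), 246 mm thick (y), 2722 mm tall, with a rectangular window opening cut through it. The opening is 895 mm wide and 1668 mm tall; its sill is at z = 813 mm and its near (−x) edge is 1196 mm from the wall's −x end. The opening passes through the full wall thickness.


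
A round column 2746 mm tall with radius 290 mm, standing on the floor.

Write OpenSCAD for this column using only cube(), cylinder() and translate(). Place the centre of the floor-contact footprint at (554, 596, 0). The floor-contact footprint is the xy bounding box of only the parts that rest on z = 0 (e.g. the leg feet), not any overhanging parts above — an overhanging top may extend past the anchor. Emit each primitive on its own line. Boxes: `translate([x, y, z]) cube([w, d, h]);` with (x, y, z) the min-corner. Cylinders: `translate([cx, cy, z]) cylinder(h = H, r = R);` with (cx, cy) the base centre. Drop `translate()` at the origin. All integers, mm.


translate([554, 596, 0]) cylinder(h = 2746, r = 290);


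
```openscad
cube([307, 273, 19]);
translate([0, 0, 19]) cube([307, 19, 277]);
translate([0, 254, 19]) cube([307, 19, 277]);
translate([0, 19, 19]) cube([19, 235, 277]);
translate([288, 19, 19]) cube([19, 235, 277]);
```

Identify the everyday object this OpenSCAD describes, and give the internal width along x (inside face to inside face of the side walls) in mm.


An open box. The internal width is 269 mm.

A 307×273 base slab with four walls standing on it — an open box. The base is 307 mm wide and the walls are 19 mm thick, so the internal width is 307 − 2 × 19 = 269 mm.
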